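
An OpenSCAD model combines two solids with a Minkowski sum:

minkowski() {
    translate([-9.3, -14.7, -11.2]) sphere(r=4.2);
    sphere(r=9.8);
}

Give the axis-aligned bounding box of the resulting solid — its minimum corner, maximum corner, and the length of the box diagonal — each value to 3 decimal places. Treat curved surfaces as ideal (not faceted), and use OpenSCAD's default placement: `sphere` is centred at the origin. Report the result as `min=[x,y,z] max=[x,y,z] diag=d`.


A = translate([-9.3, -14.7, -11.2]) sphere(r=4.2) → bbox [-13.5,-18.9,-15.4] .. [-5.1,-10.5,-7]
B = sphere(r=9.8) → bbox [-9.8,-9.8,-9.8] .. [9.8,9.8,9.8]
lo = A.lo+B.lo = [-13.5-9.8, -18.9-9.8, -15.4-9.8] = [-23.300,-28.700,-25.200]
hi = A.hi+B.hi = [-5.1+9.8, -10.5+9.8, -7+9.8] = [4.700,-0.700,2.800]
diag = √(28²+28²+28²) = √2352 = 48.497

min=[-23.300,-28.700,-25.200] max=[4.700,-0.700,2.800] diag=48.497


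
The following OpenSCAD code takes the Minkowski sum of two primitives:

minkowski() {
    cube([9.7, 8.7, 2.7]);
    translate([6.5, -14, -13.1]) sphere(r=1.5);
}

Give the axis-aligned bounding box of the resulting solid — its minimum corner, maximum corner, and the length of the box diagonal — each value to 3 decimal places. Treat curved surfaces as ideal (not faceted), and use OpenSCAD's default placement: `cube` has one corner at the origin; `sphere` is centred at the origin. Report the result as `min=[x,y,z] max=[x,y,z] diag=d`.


A = translate([6.5, -14, -13.1]) sphere(r=1.5) → bbox [5,-15.5,-14.6] .. [8,-12.5,-11.6]
B = cube([9.7, 8.7, 2.7]) → bbox [0,0,0] .. [9.7,8.7,2.7]
lo = A.lo+B.lo = [5+0, -15.5+0, -14.6+0] = [5.000,-15.500,-14.600]
hi = A.hi+B.hi = [8+9.7, -12.5+8.7, -11.6+2.7] = [17.700,-3.800,-8.900]
diag = √(12.7²+11.7²+5.7²) = √330.67 = 18.184

min=[5.000,-15.500,-14.600] max=[17.700,-3.800,-8.900] diag=18.184


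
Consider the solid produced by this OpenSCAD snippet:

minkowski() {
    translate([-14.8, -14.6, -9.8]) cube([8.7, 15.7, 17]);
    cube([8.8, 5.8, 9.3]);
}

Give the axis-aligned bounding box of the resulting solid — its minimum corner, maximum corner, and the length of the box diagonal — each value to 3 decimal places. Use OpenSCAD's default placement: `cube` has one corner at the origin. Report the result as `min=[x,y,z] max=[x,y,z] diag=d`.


A = translate([-14.8, -14.6, -9.8]) cube([8.7, 15.7, 17]) → bbox [-14.8,-14.6,-9.8] .. [-6.1,1.1,7.2]
B = cube([8.8, 5.8, 9.3]) → bbox [0,0,0] .. [8.8,5.8,9.3]
lo = A.lo+B.lo = [-14.8+0, -14.6+0, -9.8+0] = [-14.800,-14.600,-9.800]
hi = A.hi+B.hi = [-6.1+8.8, 1.1+5.8, 7.2+9.3] = [2.700,6.900,16.500]
diag = √(17.5²+21.5²+26.3²) = √1460.19 = 38.212

min=[-14.800,-14.600,-9.800] max=[2.700,6.900,16.500] diag=38.212


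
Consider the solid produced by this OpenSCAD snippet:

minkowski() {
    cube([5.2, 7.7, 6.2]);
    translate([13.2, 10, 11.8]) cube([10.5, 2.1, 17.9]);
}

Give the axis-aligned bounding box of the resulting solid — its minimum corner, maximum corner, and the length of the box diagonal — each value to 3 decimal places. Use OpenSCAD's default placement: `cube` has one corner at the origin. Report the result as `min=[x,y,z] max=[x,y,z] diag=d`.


A = translate([13.2, 10, 11.8]) cube([10.5, 2.1, 17.9]) → bbox [13.2,10,11.8] .. [23.7,12.1,29.7]
B = cube([5.2, 7.7, 6.2]) → bbox [0,0,0] .. [5.2,7.7,6.2]
lo = A.lo+B.lo = [13.2+0, 10+0, 11.8+0] = [13.200,10.000,11.800]
hi = A.hi+B.hi = [23.7+5.2, 12.1+7.7, 29.7+6.2] = [28.900,19.800,35.900]
diag = √(15.7²+9.8²+24.1²) = √923.34 = 30.387

min=[13.200,10.000,11.800] max=[28.900,19.800,35.900] diag=30.387


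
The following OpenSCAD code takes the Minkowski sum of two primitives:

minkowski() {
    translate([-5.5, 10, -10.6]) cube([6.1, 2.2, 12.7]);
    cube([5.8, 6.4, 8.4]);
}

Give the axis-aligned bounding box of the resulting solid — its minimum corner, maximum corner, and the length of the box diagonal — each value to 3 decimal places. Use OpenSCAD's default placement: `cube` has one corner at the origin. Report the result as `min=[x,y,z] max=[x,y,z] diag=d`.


min=[-5.500,10.000,-10.600] max=[6.400,18.600,10.500] diag=25.706

A = translate([-5.5, 10, -10.6]) cube([6.1, 2.2, 12.7]) → bbox [-5.5,10,-10.6] .. [0.6,12.2,2.1]
B = cube([5.8, 6.4, 8.4]) → bbox [0,0,0] .. [5.8,6.4,8.4]
lo = A.lo+B.lo = [-5.5+0, 10+0, -10.6+0] = [-5.500,10.000,-10.600]
hi = A.hi+B.hi = [0.6+5.8, 12.2+6.4, 2.1+8.4] = [6.400,18.600,10.500]
diag = √(11.9²+8.6²+21.1²) = √660.78 = 25.706


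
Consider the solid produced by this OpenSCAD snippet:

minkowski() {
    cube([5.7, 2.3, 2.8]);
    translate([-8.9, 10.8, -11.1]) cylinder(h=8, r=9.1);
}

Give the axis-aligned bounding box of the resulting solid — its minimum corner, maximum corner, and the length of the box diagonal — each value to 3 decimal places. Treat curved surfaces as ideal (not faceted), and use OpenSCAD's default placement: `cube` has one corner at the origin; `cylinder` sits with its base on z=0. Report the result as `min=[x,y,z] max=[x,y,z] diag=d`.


min=[-18.000,1.700,-11.100] max=[5.900,22.200,-0.300] diag=33.288

A = translate([-8.9, 10.8, -11.1]) cylinder(h=8, r=9.1) → bbox [-18,1.7,-11.1] .. [0.2,19.9,-3.1]
B = cube([5.7, 2.3, 2.8]) → bbox [0,0,0] .. [5.7,2.3,2.8]
lo = A.lo+B.lo = [-18+0, 1.7+0, -11.1+0] = [-18.000,1.700,-11.100]
hi = A.hi+B.hi = [0.2+5.7, 19.9+2.3, -3.1+2.8] = [5.900,22.200,-0.300]
diag = √(23.9²+20.5²+10.8²) = √1108.1 = 33.288


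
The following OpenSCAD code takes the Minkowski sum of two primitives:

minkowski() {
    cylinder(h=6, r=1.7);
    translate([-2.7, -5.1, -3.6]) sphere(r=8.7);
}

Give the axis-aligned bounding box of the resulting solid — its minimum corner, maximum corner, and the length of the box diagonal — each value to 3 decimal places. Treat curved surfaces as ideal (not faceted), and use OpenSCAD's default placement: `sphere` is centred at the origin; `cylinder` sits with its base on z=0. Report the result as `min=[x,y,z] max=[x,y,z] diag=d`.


min=[-13.100,-15.500,-12.300] max=[7.700,5.300,11.100] diag=37.588

A = translate([-2.7, -5.1, -3.6]) sphere(r=8.7) → bbox [-11.4,-13.8,-12.3] .. [6,3.6,5.1]
B = cylinder(h=6, r=1.7) → bbox [-1.7,-1.7,0] .. [1.7,1.7,6]
lo = A.lo+B.lo = [-11.4-1.7, -13.8-1.7, -12.3+0] = [-13.100,-15.500,-12.300]
hi = A.hi+B.hi = [6+1.7, 3.6+1.7, 5.1+6] = [7.700,5.300,11.100]
diag = √(20.8²+20.8²+23.4²) = √1412.84 = 37.588


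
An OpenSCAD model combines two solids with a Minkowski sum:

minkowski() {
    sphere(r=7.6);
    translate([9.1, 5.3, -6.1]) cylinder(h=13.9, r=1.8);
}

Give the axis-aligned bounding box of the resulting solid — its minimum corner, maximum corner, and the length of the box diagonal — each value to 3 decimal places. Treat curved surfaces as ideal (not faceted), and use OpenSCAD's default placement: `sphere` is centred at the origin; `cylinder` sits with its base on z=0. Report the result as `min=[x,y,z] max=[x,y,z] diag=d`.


min=[-0.300,-4.100,-13.700] max=[18.500,14.700,15.400] diag=39.417

A = translate([9.1, 5.3, -6.1]) cylinder(h=13.9, r=1.8) → bbox [7.3,3.5,-6.1] .. [10.9,7.1,7.8]
B = sphere(r=7.6) → bbox [-7.6,-7.6,-7.6] .. [7.6,7.6,7.6]
lo = A.lo+B.lo = [7.3-7.6, 3.5-7.6, -6.1-7.6] = [-0.300,-4.100,-13.700]
hi = A.hi+B.hi = [10.9+7.6, 7.1+7.6, 7.8+7.6] = [18.500,14.700,15.400]
diag = √(18.8²+18.8²+29.1²) = √1553.69 = 39.417


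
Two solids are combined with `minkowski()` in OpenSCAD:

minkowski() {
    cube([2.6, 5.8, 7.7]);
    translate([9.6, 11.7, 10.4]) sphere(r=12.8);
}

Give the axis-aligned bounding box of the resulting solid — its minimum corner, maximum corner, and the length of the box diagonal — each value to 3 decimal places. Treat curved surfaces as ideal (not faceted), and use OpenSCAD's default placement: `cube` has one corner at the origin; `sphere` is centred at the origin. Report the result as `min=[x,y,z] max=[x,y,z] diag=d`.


A = translate([9.6, 11.7, 10.4]) sphere(r=12.8) → bbox [-3.2,-1.1,-2.4] .. [22.4,24.5,23.2]
B = cube([2.6, 5.8, 7.7]) → bbox [0,0,0] .. [2.6,5.8,7.7]
lo = A.lo+B.lo = [-3.2+0, -1.1+0, -2.4+0] = [-3.200,-1.100,-2.400]
hi = A.hi+B.hi = [22.4+2.6, 24.5+5.8, 23.2+7.7] = [25.000,30.300,30.900]
diag = √(28.2²+31.4²+33.3²) = √2890.09 = 53.760

min=[-3.200,-1.100,-2.400] max=[25.000,30.300,30.900] diag=53.760


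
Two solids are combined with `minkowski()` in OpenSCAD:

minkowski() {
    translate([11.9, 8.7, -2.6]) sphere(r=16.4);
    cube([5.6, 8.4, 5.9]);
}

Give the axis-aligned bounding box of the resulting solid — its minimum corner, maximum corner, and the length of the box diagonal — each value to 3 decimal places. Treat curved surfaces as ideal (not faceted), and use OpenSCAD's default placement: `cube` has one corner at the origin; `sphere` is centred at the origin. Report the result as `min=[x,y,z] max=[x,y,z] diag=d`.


min=[-4.500,-7.700,-19.000] max=[33.900,33.500,19.700] diag=68.335

A = translate([11.9, 8.7, -2.6]) sphere(r=16.4) → bbox [-4.5,-7.7,-19] .. [28.3,25.1,13.8]
B = cube([5.6, 8.4, 5.9]) → bbox [0,0,0] .. [5.6,8.4,5.9]
lo = A.lo+B.lo = [-4.5+0, -7.7+0, -19+0] = [-4.500,-7.700,-19.000]
hi = A.hi+B.hi = [28.3+5.6, 25.1+8.4, 13.8+5.9] = [33.900,33.500,19.700]
diag = √(38.4²+41.2²+38.7²) = √4669.69 = 68.335


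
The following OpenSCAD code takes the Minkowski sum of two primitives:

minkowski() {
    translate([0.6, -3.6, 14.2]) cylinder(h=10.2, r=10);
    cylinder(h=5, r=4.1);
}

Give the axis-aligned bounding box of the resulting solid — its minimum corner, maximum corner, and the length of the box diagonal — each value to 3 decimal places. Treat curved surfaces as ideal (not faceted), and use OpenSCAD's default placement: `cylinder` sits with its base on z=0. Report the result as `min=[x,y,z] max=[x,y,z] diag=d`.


A = translate([0.6, -3.6, 14.2]) cylinder(h=10.2, r=10) → bbox [-9.4,-13.6,14.2] .. [10.6,6.4,24.4]
B = cylinder(h=5, r=4.1) → bbox [-4.1,-4.1,0] .. [4.1,4.1,5]
lo = A.lo+B.lo = [-9.4-4.1, -13.6-4.1, 14.2+0] = [-13.500,-17.700,14.200]
hi = A.hi+B.hi = [10.6+4.1, 6.4+4.1, 24.4+5] = [14.700,10.500,29.400]
diag = √(28.2²+28.2²+15.2²) = √1821.52 = 42.679

min=[-13.500,-17.700,14.200] max=[14.700,10.500,29.400] diag=42.679


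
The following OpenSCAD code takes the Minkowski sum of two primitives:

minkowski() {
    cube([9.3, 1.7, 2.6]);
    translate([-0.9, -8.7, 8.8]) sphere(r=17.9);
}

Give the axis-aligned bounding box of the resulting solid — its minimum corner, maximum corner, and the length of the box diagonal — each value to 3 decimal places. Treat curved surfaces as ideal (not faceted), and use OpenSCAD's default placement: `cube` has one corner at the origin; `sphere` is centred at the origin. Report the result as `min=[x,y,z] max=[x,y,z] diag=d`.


min=[-18.800,-26.600,-9.100] max=[26.300,10.900,29.300] diag=70.106

A = translate([-0.9, -8.7, 8.8]) sphere(r=17.9) → bbox [-18.8,-26.6,-9.1] .. [17,9.2,26.7]
B = cube([9.3, 1.7, 2.6]) → bbox [0,0,0] .. [9.3,1.7,2.6]
lo = A.lo+B.lo = [-18.8+0, -26.6+0, -9.1+0] = [-18.800,-26.600,-9.100]
hi = A.hi+B.hi = [17+9.3, 9.2+1.7, 26.7+2.6] = [26.300,10.900,29.300]
diag = √(45.1²+37.5²+38.4²) = √4914.82 = 70.106


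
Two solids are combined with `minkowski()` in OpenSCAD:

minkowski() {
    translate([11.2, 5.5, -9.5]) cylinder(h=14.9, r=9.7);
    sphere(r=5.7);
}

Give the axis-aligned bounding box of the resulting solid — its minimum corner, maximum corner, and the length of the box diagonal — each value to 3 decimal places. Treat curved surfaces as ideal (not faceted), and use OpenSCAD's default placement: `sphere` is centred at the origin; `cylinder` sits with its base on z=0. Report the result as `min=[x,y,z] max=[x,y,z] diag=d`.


A = translate([11.2, 5.5, -9.5]) cylinder(h=14.9, r=9.7) → bbox [1.5,-4.2,-9.5] .. [20.9,15.2,5.4]
B = sphere(r=5.7) → bbox [-5.7,-5.7,-5.7] .. [5.7,5.7,5.7]
lo = A.lo+B.lo = [1.5-5.7, -4.2-5.7, -9.5-5.7] = [-4.200,-9.900,-15.200]
hi = A.hi+B.hi = [20.9+5.7, 15.2+5.7, 5.4+5.7] = [26.600,20.900,11.100]
diag = √(30.8²+30.8²+26.3²) = √2588.97 = 50.882

min=[-4.200,-9.900,-15.200] max=[26.600,20.900,11.100] diag=50.882


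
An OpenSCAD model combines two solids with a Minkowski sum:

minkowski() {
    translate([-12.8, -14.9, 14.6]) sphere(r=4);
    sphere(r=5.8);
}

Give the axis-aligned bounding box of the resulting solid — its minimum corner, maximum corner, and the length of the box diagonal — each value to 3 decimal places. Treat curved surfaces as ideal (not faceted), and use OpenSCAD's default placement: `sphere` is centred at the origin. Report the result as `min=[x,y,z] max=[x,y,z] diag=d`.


A = translate([-12.8, -14.9, 14.6]) sphere(r=4) → bbox [-16.8,-18.9,10.6] .. [-8.8,-10.9,18.6]
B = sphere(r=5.8) → bbox [-5.8,-5.8,-5.8] .. [5.8,5.8,5.8]
lo = A.lo+B.lo = [-16.8-5.8, -18.9-5.8, 10.6-5.8] = [-22.600,-24.700,4.800]
hi = A.hi+B.hi = [-8.8+5.8, -10.9+5.8, 18.6+5.8] = [-3.000,-5.100,24.400]
diag = √(19.6²+19.6²+19.6²) = √1152.48 = 33.948

min=[-22.600,-24.700,4.800] max=[-3.000,-5.100,24.400] diag=33.948


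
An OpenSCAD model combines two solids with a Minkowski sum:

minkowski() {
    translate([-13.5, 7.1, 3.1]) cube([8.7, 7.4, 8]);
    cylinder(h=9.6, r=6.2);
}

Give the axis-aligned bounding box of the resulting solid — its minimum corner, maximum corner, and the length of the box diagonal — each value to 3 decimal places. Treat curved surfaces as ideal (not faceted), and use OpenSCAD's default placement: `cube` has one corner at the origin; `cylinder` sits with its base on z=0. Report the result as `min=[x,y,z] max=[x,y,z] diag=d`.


min=[-19.700,0.900,3.100] max=[1.400,20.700,20.700] diag=33.868

A = translate([-13.5, 7.1, 3.1]) cube([8.7, 7.4, 8]) → bbox [-13.5,7.1,3.1] .. [-4.8,14.5,11.1]
B = cylinder(h=9.6, r=6.2) → bbox [-6.2,-6.2,0] .. [6.2,6.2,9.6]
lo = A.lo+B.lo = [-13.5-6.2, 7.1-6.2, 3.1+0] = [-19.700,0.900,3.100]
hi = A.hi+B.hi = [-4.8+6.2, 14.5+6.2, 11.1+9.6] = [1.400,20.700,20.700]
diag = √(21.1²+19.8²+17.6²) = √1147.01 = 33.868


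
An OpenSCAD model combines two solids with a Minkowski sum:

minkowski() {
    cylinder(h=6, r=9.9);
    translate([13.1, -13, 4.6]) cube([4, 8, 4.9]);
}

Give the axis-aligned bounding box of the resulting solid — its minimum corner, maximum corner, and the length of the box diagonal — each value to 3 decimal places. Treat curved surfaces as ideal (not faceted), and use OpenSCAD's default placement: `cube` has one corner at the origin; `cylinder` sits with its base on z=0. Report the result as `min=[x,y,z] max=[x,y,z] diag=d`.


min=[3.200,-22.900,4.600] max=[27.000,4.900,15.500] diag=38.185

A = translate([13.1, -13, 4.6]) cube([4, 8, 4.9]) → bbox [13.1,-13,4.6] .. [17.1,-5,9.5]
B = cylinder(h=6, r=9.9) → bbox [-9.9,-9.9,0] .. [9.9,9.9,6]
lo = A.lo+B.lo = [13.1-9.9, -13-9.9, 4.6+0] = [3.200,-22.900,4.600]
hi = A.hi+B.hi = [17.1+9.9, -5+9.9, 9.5+6] = [27.000,4.900,15.500]
diag = √(23.8²+27.8²+10.9²) = √1458.09 = 38.185


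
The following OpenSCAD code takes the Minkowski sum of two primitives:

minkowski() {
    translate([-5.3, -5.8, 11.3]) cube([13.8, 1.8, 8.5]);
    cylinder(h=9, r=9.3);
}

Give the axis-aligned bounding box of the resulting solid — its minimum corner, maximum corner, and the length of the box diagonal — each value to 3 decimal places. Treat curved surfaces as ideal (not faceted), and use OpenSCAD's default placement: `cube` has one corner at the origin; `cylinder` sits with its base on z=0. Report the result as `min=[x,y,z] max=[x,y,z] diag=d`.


A = translate([-5.3, -5.8, 11.3]) cube([13.8, 1.8, 8.5]) → bbox [-5.3,-5.8,11.3] .. [8.5,-4,19.8]
B = cylinder(h=9, r=9.3) → bbox [-9.3,-9.3,0] .. [9.3,9.3,9]
lo = A.lo+B.lo = [-5.3-9.3, -5.8-9.3, 11.3+0] = [-14.600,-15.100,11.300]
hi = A.hi+B.hi = [8.5+9.3, -4+9.3, 19.8+9] = [17.800,5.300,28.800]
diag = √(32.4²+20.4²+17.5²) = √1772.17 = 42.097

min=[-14.600,-15.100,11.300] max=[17.800,5.300,28.800] diag=42.097


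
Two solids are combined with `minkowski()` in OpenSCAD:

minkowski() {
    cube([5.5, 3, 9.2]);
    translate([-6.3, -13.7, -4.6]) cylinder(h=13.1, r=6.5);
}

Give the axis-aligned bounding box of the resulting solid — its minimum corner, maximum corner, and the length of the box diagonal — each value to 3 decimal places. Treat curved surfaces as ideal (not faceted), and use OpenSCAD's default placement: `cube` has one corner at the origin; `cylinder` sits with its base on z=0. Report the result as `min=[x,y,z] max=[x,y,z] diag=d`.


A = translate([-6.3, -13.7, -4.6]) cylinder(h=13.1, r=6.5) → bbox [-12.8,-20.2,-4.6] .. [0.2,-7.2,8.5]
B = cube([5.5, 3, 9.2]) → bbox [0,0,0] .. [5.5,3,9.2]
lo = A.lo+B.lo = [-12.8+0, -20.2+0, -4.6+0] = [-12.800,-20.200,-4.600]
hi = A.hi+B.hi = [0.2+5.5, -7.2+3, 8.5+9.2] = [5.700,-4.200,17.700]
diag = √(18.5²+16²+22.3²) = √1095.54 = 33.099

min=[-12.800,-20.200,-4.600] max=[5.700,-4.200,17.700] diag=33.099


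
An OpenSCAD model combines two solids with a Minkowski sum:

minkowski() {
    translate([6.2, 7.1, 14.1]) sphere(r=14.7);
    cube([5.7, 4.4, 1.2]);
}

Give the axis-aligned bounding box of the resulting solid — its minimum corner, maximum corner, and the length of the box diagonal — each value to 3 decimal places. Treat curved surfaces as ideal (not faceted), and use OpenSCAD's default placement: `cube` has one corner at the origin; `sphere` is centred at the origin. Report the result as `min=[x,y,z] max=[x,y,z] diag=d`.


A = translate([6.2, 7.1, 14.1]) sphere(r=14.7) → bbox [-8.5,-7.6,-0.6] .. [20.9,21.8,28.8]
B = cube([5.7, 4.4, 1.2]) → bbox [0,0,0] .. [5.7,4.4,1.2]
lo = A.lo+B.lo = [-8.5+0, -7.6+0, -0.6+0] = [-8.500,-7.600,-0.600]
hi = A.hi+B.hi = [20.9+5.7, 21.8+4.4, 28.8+1.2] = [26.600,26.200,30.000]
diag = √(35.1²+33.8²+30.6²) = √3310.81 = 57.540

min=[-8.500,-7.600,-0.600] max=[26.600,26.200,30.000] diag=57.540


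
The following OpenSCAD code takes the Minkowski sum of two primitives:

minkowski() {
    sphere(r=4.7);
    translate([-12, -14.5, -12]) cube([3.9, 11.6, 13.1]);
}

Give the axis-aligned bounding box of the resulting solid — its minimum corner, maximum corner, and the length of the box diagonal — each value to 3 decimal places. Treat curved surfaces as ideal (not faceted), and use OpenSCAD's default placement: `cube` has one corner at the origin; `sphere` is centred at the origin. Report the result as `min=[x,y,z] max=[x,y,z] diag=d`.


min=[-16.700,-19.200,-16.700] max=[-3.400,1.800,5.800] diag=33.528

A = translate([-12, -14.5, -12]) cube([3.9, 11.6, 13.1]) → bbox [-12,-14.5,-12] .. [-8.1,-2.9,1.1]
B = sphere(r=4.7) → bbox [-4.7,-4.7,-4.7] .. [4.7,4.7,4.7]
lo = A.lo+B.lo = [-12-4.7, -14.5-4.7, -12-4.7] = [-16.700,-19.200,-16.700]
hi = A.hi+B.hi = [-8.1+4.7, -2.9+4.7, 1.1+4.7] = [-3.400,1.800,5.800]
diag = √(13.3²+21²+22.5²) = √1124.14 = 33.528


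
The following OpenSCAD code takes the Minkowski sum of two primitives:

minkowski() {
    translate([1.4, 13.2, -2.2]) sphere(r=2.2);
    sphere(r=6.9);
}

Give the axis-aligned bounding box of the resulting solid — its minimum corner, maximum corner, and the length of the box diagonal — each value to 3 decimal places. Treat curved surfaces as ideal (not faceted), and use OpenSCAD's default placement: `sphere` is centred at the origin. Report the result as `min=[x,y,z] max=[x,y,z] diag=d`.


min=[-7.700,4.100,-11.300] max=[10.500,22.300,6.900] diag=31.523

A = translate([1.4, 13.2, -2.2]) sphere(r=2.2) → bbox [-0.8,11,-4.4] .. [3.6,15.4,0]
B = sphere(r=6.9) → bbox [-6.9,-6.9,-6.9] .. [6.9,6.9,6.9]
lo = A.lo+B.lo = [-0.8-6.9, 11-6.9, -4.4-6.9] = [-7.700,4.100,-11.300]
hi = A.hi+B.hi = [3.6+6.9, 15.4+6.9, 0+6.9] = [10.500,22.300,6.900]
diag = √(18.2²+18.2²+18.2²) = √993.72 = 31.523


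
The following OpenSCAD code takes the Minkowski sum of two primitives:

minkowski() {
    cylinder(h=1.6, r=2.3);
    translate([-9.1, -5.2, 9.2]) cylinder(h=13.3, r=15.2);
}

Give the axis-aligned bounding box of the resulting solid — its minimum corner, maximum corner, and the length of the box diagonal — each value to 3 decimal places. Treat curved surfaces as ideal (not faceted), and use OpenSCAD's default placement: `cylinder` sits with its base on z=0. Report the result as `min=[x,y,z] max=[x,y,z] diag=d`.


A = translate([-9.1, -5.2, 9.2]) cylinder(h=13.3, r=15.2) → bbox [-24.3,-20.4,9.2] .. [6.1,10,22.5]
B = cylinder(h=1.6, r=2.3) → bbox [-2.3,-2.3,0] .. [2.3,2.3,1.6]
lo = A.lo+B.lo = [-24.3-2.3, -20.4-2.3, 9.2+0] = [-26.600,-22.700,9.200]
hi = A.hi+B.hi = [6.1+2.3, 10+2.3, 22.5+1.6] = [8.400,12.300,24.100]
diag = √(35²+35²+14.9²) = √2672.01 = 51.691

min=[-26.600,-22.700,9.200] max=[8.400,12.300,24.100] diag=51.691


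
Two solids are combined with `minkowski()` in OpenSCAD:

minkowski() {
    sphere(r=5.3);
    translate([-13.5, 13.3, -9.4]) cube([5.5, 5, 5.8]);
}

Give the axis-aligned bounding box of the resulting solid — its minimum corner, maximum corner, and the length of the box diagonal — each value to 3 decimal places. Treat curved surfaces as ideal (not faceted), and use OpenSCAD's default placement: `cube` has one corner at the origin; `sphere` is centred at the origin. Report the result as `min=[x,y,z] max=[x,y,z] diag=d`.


A = translate([-13.5, 13.3, -9.4]) cube([5.5, 5, 5.8]) → bbox [-13.5,13.3,-9.4] .. [-8,18.3,-3.6]
B = sphere(r=5.3) → bbox [-5.3,-5.3,-5.3] .. [5.3,5.3,5.3]
lo = A.lo+B.lo = [-13.5-5.3, 13.3-5.3, -9.4-5.3] = [-18.800,8.000,-14.700]
hi = A.hi+B.hi = [-8+5.3, 18.3+5.3, -3.6+5.3] = [-2.700,23.600,1.700]
diag = √(16.1²+15.6²+16.4²) = √771.53 = 27.776

min=[-18.800,8.000,-14.700] max=[-2.700,23.600,1.700] diag=27.776


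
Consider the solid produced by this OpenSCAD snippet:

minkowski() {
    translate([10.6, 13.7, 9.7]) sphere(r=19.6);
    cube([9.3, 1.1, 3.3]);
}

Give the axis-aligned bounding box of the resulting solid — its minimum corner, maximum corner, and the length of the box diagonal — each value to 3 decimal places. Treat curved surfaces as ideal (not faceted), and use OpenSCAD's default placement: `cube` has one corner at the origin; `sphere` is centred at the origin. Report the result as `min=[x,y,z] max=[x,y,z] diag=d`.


A = translate([10.6, 13.7, 9.7]) sphere(r=19.6) → bbox [-9,-5.9,-9.9] .. [30.2,33.3,29.3]
B = cube([9.3, 1.1, 3.3]) → bbox [0,0,0] .. [9.3,1.1,3.3]
lo = A.lo+B.lo = [-9+0, -5.9+0, -9.9+0] = [-9.000,-5.900,-9.900]
hi = A.hi+B.hi = [30.2+9.3, 33.3+1.1, 29.3+3.3] = [39.500,34.400,32.600]
diag = √(48.5²+40.3²+42.5²) = √5782.59 = 76.043

min=[-9.000,-5.900,-9.900] max=[39.500,34.400,32.600] diag=76.043


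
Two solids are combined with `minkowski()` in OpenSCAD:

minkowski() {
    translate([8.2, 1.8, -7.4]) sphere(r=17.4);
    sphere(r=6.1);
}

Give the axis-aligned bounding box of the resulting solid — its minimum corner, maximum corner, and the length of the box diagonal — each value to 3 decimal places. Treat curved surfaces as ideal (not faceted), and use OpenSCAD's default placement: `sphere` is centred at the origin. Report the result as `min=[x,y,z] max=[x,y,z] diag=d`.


min=[-15.300,-21.700,-30.900] max=[31.700,25.300,16.100] diag=81.406

A = translate([8.2, 1.8, -7.4]) sphere(r=17.4) → bbox [-9.2,-15.6,-24.8] .. [25.6,19.2,10]
B = sphere(r=6.1) → bbox [-6.1,-6.1,-6.1] .. [6.1,6.1,6.1]
lo = A.lo+B.lo = [-9.2-6.1, -15.6-6.1, -24.8-6.1] = [-15.300,-21.700,-30.900]
hi = A.hi+B.hi = [25.6+6.1, 19.2+6.1, 10+6.1] = [31.700,25.300,16.100]
diag = √(47²+47²+47²) = √6627 = 81.406


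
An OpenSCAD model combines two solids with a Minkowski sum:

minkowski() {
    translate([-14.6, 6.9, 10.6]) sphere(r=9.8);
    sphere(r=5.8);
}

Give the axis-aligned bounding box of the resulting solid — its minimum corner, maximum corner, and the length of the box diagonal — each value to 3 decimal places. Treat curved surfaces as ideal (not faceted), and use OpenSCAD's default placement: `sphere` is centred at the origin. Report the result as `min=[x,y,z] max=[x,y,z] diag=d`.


A = translate([-14.6, 6.9, 10.6]) sphere(r=9.8) → bbox [-24.4,-2.9,0.8] .. [-4.8,16.7,20.4]
B = sphere(r=5.8) → bbox [-5.8,-5.8,-5.8] .. [5.8,5.8,5.8]
lo = A.lo+B.lo = [-24.4-5.8, -2.9-5.8, 0.8-5.8] = [-30.200,-8.700,-5.000]
hi = A.hi+B.hi = [-4.8+5.8, 16.7+5.8, 20.4+5.8] = [1.000,22.500,26.200]
diag = √(31.2²+31.2²+31.2²) = √2920.32 = 54.040

min=[-30.200,-8.700,-5.000] max=[1.000,22.500,26.200] diag=54.040


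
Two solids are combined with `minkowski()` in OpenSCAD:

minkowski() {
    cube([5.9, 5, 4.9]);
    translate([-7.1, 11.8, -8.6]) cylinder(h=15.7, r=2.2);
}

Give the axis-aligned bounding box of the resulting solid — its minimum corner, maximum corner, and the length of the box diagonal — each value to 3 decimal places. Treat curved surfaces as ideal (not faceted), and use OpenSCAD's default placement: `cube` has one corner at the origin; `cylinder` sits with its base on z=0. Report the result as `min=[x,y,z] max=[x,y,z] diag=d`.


min=[-9.300,9.600,-8.600] max=[1.000,19.000,12.000] diag=24.876

A = translate([-7.1, 11.8, -8.6]) cylinder(h=15.7, r=2.2) → bbox [-9.3,9.6,-8.6] .. [-4.9,14,7.1]
B = cube([5.9, 5, 4.9]) → bbox [0,0,0] .. [5.9,5,4.9]
lo = A.lo+B.lo = [-9.3+0, 9.6+0, -8.6+0] = [-9.300,9.600,-8.600]
hi = A.hi+B.hi = [-4.9+5.9, 14+5, 7.1+4.9] = [1.000,19.000,12.000]
diag = √(10.3²+9.4²+20.6²) = √618.81 = 24.876


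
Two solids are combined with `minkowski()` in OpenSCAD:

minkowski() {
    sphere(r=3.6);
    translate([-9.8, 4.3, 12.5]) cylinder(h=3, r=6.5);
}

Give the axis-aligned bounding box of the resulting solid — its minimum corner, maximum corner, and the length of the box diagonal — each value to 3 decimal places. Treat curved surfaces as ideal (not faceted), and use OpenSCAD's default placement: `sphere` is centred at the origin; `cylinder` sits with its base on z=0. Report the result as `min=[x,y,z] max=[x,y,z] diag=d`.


min=[-19.900,-5.800,8.900] max=[0.300,14.400,19.100] diag=30.333

A = translate([-9.8, 4.3, 12.5]) cylinder(h=3, r=6.5) → bbox [-16.3,-2.2,12.5] .. [-3.3,10.8,15.5]
B = sphere(r=3.6) → bbox [-3.6,-3.6,-3.6] .. [3.6,3.6,3.6]
lo = A.lo+B.lo = [-16.3-3.6, -2.2-3.6, 12.5-3.6] = [-19.900,-5.800,8.900]
hi = A.hi+B.hi = [-3.3+3.6, 10.8+3.6, 15.5+3.6] = [0.300,14.400,19.100]
diag = √(20.2²+20.2²+10.2²) = √920.12 = 30.333


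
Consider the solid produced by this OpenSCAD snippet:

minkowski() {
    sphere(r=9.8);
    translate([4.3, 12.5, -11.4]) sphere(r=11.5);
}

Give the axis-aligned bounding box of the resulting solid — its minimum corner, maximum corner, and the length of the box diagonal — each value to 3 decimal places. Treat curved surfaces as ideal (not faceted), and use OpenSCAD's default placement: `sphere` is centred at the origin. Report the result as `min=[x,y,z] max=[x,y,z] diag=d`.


A = translate([4.3, 12.5, -11.4]) sphere(r=11.5) → bbox [-7.2,1,-22.9] .. [15.8,24,0.1]
B = sphere(r=9.8) → bbox [-9.8,-9.8,-9.8] .. [9.8,9.8,9.8]
lo = A.lo+B.lo = [-7.2-9.8, 1-9.8, -22.9-9.8] = [-17.000,-8.800,-32.700]
hi = A.hi+B.hi = [15.8+9.8, 24+9.8, 0.1+9.8] = [25.600,33.800,9.900]
diag = √(42.6²+42.6²+42.6²) = √5444.28 = 73.785

min=[-17.000,-8.800,-32.700] max=[25.600,33.800,9.900] diag=73.785


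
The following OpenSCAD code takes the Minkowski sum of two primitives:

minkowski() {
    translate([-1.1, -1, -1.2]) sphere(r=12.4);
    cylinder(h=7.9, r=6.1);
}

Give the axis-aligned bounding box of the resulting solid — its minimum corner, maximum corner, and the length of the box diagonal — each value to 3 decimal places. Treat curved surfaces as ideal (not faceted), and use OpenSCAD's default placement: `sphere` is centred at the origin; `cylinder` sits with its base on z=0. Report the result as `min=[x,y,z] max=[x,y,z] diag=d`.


A = translate([-1.1, -1, -1.2]) sphere(r=12.4) → bbox [-13.5,-13.4,-13.6] .. [11.3,11.4,11.2]
B = cylinder(h=7.9, r=6.1) → bbox [-6.1,-6.1,0] .. [6.1,6.1,7.9]
lo = A.lo+B.lo = [-13.5-6.1, -13.4-6.1, -13.6+0] = [-19.600,-19.500,-13.600]
hi = A.hi+B.hi = [11.3+6.1, 11.4+6.1, 11.2+7.9] = [17.400,17.500,19.100]
diag = √(37²+37²+32.7²) = √3807.29 = 61.703

min=[-19.600,-19.500,-13.600] max=[17.400,17.500,19.100] diag=61.703


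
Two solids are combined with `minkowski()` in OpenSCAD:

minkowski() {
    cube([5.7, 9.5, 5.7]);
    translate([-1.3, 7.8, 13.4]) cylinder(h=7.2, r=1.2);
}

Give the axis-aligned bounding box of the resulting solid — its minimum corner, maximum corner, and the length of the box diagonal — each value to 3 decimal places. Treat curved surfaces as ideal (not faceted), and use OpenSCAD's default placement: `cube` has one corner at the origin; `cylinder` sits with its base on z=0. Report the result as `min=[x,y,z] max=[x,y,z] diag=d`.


min=[-2.500,6.600,13.400] max=[5.600,18.500,26.300] diag=19.330

A = translate([-1.3, 7.8, 13.4]) cylinder(h=7.2, r=1.2) → bbox [-2.5,6.6,13.4] .. [-0.1,9,20.6]
B = cube([5.7, 9.5, 5.7]) → bbox [0,0,0] .. [5.7,9.5,5.7]
lo = A.lo+B.lo = [-2.5+0, 6.6+0, 13.4+0] = [-2.500,6.600,13.400]
hi = A.hi+B.hi = [-0.1+5.7, 9+9.5, 20.6+5.7] = [5.600,18.500,26.300]
diag = √(8.1²+11.9²+12.9²) = √373.63 = 19.330


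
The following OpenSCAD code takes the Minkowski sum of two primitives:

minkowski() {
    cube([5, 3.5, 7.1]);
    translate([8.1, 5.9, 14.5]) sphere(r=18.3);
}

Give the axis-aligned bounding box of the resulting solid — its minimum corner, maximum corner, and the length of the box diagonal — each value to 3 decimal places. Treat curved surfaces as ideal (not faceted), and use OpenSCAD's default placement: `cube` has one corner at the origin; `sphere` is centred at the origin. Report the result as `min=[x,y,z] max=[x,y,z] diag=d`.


A = translate([8.1, 5.9, 14.5]) sphere(r=18.3) → bbox [-10.2,-12.4,-3.8] .. [26.4,24.2,32.8]
B = cube([5, 3.5, 7.1]) → bbox [0,0,0] .. [5,3.5,7.1]
lo = A.lo+B.lo = [-10.2+0, -12.4+0, -3.8+0] = [-10.200,-12.400,-3.800]
hi = A.hi+B.hi = [26.4+5, 24.2+3.5, 32.8+7.1] = [31.400,27.700,39.900]
diag = √(41.6²+40.1²+43.7²) = √5248.26 = 72.445

min=[-10.200,-12.400,-3.800] max=[31.400,27.700,39.900] diag=72.445


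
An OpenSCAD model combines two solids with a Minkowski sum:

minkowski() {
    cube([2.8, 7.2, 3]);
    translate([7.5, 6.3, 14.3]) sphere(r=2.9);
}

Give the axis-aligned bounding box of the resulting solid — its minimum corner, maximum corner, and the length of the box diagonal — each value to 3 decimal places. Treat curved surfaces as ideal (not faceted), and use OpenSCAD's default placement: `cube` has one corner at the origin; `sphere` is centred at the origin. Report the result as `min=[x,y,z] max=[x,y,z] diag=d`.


min=[4.600,3.400,11.400] max=[13.200,16.400,20.200] diag=17.900

A = translate([7.5, 6.3, 14.3]) sphere(r=2.9) → bbox [4.6,3.4,11.4] .. [10.4,9.2,17.2]
B = cube([2.8, 7.2, 3]) → bbox [0,0,0] .. [2.8,7.2,3]
lo = A.lo+B.lo = [4.6+0, 3.4+0, 11.4+0] = [4.600,3.400,11.400]
hi = A.hi+B.hi = [10.4+2.8, 9.2+7.2, 17.2+3] = [13.200,16.400,20.200]
diag = √(8.6²+13²+8.8²) = √320.4 = 17.900


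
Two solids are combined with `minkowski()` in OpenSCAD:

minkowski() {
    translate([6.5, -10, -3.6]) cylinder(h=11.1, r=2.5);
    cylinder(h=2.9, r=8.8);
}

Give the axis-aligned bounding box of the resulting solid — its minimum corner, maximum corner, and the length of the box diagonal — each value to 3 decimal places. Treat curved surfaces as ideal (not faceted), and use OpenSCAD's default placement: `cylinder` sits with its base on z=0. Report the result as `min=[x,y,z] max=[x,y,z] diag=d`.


A = translate([6.5, -10, -3.6]) cylinder(h=11.1, r=2.5) → bbox [4,-12.5,-3.6] .. [9,-7.5,7.5]
B = cylinder(h=2.9, r=8.8) → bbox [-8.8,-8.8,0] .. [8.8,8.8,2.9]
lo = A.lo+B.lo = [4-8.8, -12.5-8.8, -3.6+0] = [-4.800,-21.300,-3.600]
hi = A.hi+B.hi = [9+8.8, -7.5+8.8, 7.5+2.9] = [17.800,1.300,10.400]
diag = √(22.6²+22.6²+14²) = √1217.52 = 34.893

min=[-4.800,-21.300,-3.600] max=[17.800,1.300,10.400] diag=34.893


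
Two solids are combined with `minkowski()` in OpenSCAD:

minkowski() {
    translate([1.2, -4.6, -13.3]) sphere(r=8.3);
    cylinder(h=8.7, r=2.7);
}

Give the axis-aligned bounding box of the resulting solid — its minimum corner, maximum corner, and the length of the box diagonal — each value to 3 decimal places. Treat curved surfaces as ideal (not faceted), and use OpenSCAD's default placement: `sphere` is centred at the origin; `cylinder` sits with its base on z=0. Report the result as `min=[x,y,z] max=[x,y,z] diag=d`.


min=[-9.800,-15.600,-21.600] max=[12.200,6.400,3.700] diag=40.101

A = translate([1.2, -4.6, -13.3]) sphere(r=8.3) → bbox [-7.1,-12.9,-21.6] .. [9.5,3.7,-5]
B = cylinder(h=8.7, r=2.7) → bbox [-2.7,-2.7,0] .. [2.7,2.7,8.7]
lo = A.lo+B.lo = [-7.1-2.7, -12.9-2.7, -21.6+0] = [-9.800,-15.600,-21.600]
hi = A.hi+B.hi = [9.5+2.7, 3.7+2.7, -5+8.7] = [12.200,6.400,3.700]
diag = √(22²+22²+25.3²) = √1608.09 = 40.101


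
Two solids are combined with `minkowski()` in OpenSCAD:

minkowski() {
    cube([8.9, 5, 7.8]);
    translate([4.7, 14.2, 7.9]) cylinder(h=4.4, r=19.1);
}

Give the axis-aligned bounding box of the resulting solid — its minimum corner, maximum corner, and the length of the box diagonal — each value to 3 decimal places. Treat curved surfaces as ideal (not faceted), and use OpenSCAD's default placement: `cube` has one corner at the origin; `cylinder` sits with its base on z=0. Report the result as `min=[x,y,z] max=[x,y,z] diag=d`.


A = translate([4.7, 14.2, 7.9]) cylinder(h=4.4, r=19.1) → bbox [-14.4,-4.9,7.9] .. [23.8,33.3,12.3]
B = cube([8.9, 5, 7.8]) → bbox [0,0,0] .. [8.9,5,7.8]
lo = A.lo+B.lo = [-14.4+0, -4.9+0, 7.9+0] = [-14.400,-4.900,7.900]
hi = A.hi+B.hi = [23.8+8.9, 33.3+5, 12.3+7.8] = [32.700,38.300,20.100]
diag = √(47.1²+43.2²+12.2²) = √4233.49 = 65.065

min=[-14.400,-4.900,7.900] max=[32.700,38.300,20.100] diag=65.065


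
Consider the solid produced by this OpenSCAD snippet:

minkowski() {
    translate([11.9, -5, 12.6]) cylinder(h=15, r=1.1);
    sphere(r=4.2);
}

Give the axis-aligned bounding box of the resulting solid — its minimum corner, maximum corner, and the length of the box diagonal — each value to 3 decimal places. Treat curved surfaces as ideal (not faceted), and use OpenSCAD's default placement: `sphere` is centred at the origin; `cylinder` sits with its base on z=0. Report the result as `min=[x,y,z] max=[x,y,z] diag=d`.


A = translate([11.9, -5, 12.6]) cylinder(h=15, r=1.1) → bbox [10.8,-6.1,12.6] .. [13,-3.9,27.6]
B = sphere(r=4.2) → bbox [-4.2,-4.2,-4.2] .. [4.2,4.2,4.2]
lo = A.lo+B.lo = [10.8-4.2, -6.1-4.2, 12.6-4.2] = [6.600,-10.300,8.400]
hi = A.hi+B.hi = [13+4.2, -3.9+4.2, 27.6+4.2] = [17.200,0.300,31.800]
diag = √(10.6²+10.6²+23.4²) = √772.28 = 27.790

min=[6.600,-10.300,8.400] max=[17.200,0.300,31.800] diag=27.790


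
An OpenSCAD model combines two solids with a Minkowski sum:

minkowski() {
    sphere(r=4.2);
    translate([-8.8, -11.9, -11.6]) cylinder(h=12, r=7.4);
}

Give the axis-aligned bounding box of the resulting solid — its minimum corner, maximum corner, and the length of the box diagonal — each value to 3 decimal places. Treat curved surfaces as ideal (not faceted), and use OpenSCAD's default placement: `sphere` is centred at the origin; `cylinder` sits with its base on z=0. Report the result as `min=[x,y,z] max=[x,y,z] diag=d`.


A = translate([-8.8, -11.9, -11.6]) cylinder(h=12, r=7.4) → bbox [-16.2,-19.3,-11.6] .. [-1.4,-4.5,0.4]
B = sphere(r=4.2) → bbox [-4.2,-4.2,-4.2] .. [4.2,4.2,4.2]
lo = A.lo+B.lo = [-16.2-4.2, -19.3-4.2, -11.6-4.2] = [-20.400,-23.500,-15.800]
hi = A.hi+B.hi = [-1.4+4.2, -4.5+4.2, 0.4+4.2] = [2.800,-0.300,4.600]
diag = √(23.2²+23.2²+20.4²) = √1492.64 = 38.635

min=[-20.400,-23.500,-15.800] max=[2.800,-0.300,4.600] diag=38.635


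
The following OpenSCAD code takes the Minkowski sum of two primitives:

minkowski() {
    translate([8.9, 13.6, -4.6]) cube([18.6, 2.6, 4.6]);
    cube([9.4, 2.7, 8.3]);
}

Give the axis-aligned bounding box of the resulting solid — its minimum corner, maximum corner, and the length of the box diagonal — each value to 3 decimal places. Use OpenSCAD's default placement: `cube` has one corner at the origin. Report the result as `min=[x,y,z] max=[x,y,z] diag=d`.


min=[8.900,13.600,-4.600] max=[36.900,18.900,8.300] diag=31.281

A = translate([8.9, 13.6, -4.6]) cube([18.6, 2.6, 4.6]) → bbox [8.9,13.6,-4.6] .. [27.5,16.2,0]
B = cube([9.4, 2.7, 8.3]) → bbox [0,0,0] .. [9.4,2.7,8.3]
lo = A.lo+B.lo = [8.9+0, 13.6+0, -4.6+0] = [8.900,13.600,-4.600]
hi = A.hi+B.hi = [27.5+9.4, 16.2+2.7, 0+8.3] = [36.900,18.900,8.300]
diag = √(28²+5.3²+12.9²) = √978.5 = 31.281


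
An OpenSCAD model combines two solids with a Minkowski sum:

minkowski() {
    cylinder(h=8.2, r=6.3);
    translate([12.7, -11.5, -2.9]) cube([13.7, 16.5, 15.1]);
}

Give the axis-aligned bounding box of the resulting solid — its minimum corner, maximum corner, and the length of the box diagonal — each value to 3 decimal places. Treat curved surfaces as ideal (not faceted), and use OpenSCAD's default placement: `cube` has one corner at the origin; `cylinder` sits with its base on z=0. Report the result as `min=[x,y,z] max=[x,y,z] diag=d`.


min=[6.400,-17.800,-2.900] max=[32.700,11.300,20.400] diag=45.622

A = translate([12.7, -11.5, -2.9]) cube([13.7, 16.5, 15.1]) → bbox [12.7,-11.5,-2.9] .. [26.4,5,12.2]
B = cylinder(h=8.2, r=6.3) → bbox [-6.3,-6.3,0] .. [6.3,6.3,8.2]
lo = A.lo+B.lo = [12.7-6.3, -11.5-6.3, -2.9+0] = [6.400,-17.800,-2.900]
hi = A.hi+B.hi = [26.4+6.3, 5+6.3, 12.2+8.2] = [32.700,11.300,20.400]
diag = √(26.3²+29.1²+23.3²) = √2081.39 = 45.622


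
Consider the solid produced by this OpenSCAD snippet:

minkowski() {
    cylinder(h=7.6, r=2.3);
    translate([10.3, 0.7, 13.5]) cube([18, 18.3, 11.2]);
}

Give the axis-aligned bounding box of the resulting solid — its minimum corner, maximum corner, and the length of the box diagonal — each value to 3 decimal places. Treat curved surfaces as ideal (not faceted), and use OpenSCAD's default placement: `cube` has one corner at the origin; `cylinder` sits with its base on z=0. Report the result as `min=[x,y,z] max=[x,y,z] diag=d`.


min=[8.000,-1.600,13.500] max=[30.600,21.300,32.300] diag=37.264

A = translate([10.3, 0.7, 13.5]) cube([18, 18.3, 11.2]) → bbox [10.3,0.7,13.5] .. [28.3,19,24.7]
B = cylinder(h=7.6, r=2.3) → bbox [-2.3,-2.3,0] .. [2.3,2.3,7.6]
lo = A.lo+B.lo = [10.3-2.3, 0.7-2.3, 13.5+0] = [8.000,-1.600,13.500]
hi = A.hi+B.hi = [28.3+2.3, 19+2.3, 24.7+7.6] = [30.600,21.300,32.300]
diag = √(22.6²+22.9²+18.8²) = √1388.61 = 37.264


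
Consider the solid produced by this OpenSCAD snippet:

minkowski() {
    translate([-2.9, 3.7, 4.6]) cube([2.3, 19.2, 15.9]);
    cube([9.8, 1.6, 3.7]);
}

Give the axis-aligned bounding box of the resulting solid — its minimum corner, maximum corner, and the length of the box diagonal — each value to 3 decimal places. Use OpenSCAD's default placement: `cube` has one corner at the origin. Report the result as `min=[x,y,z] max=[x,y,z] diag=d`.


min=[-2.900,3.700,4.600] max=[9.200,24.500,24.200] diag=31.036

A = translate([-2.9, 3.7, 4.6]) cube([2.3, 19.2, 15.9]) → bbox [-2.9,3.7,4.6] .. [-0.6,22.9,20.5]
B = cube([9.8, 1.6, 3.7]) → bbox [0,0,0] .. [9.8,1.6,3.7]
lo = A.lo+B.lo = [-2.9+0, 3.7+0, 4.6+0] = [-2.900,3.700,4.600]
hi = A.hi+B.hi = [-0.6+9.8, 22.9+1.6, 20.5+3.7] = [9.200,24.500,24.200]
diag = √(12.1²+20.8²+19.6²) = √963.21 = 31.036


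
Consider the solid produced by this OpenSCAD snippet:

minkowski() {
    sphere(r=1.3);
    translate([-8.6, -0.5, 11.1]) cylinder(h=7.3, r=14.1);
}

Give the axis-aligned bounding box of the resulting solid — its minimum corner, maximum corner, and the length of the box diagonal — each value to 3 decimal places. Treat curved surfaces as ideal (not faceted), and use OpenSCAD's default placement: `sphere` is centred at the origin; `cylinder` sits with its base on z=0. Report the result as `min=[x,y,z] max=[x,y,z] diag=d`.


A = translate([-8.6, -0.5, 11.1]) cylinder(h=7.3, r=14.1) → bbox [-22.7,-14.6,11.1] .. [5.5,13.6,18.4]
B = sphere(r=1.3) → bbox [-1.3,-1.3,-1.3] .. [1.3,1.3,1.3]
lo = A.lo+B.lo = [-22.7-1.3, -14.6-1.3, 11.1-1.3] = [-24.000,-15.900,9.800]
hi = A.hi+B.hi = [5.5+1.3, 13.6+1.3, 18.4+1.3] = [6.800,14.900,19.700]
diag = √(30.8²+30.8²+9.9²) = √1995.29 = 44.669

min=[-24.000,-15.900,9.800] max=[6.800,14.900,19.700] diag=44.669
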